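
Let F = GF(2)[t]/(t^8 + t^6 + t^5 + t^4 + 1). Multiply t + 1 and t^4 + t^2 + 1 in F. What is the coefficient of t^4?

Multiply in GF(2)[t]: (t + 1)·(t^4 + t^2 + 1) = t^5 + t^4 + t^3 + t^2 + t + 1.
Reduced: t^5 + t^4 + t^3 + t^2 + t + 1.

1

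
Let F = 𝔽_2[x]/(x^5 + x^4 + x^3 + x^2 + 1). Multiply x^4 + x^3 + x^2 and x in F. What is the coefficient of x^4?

Multiply in 𝔽_2[x]: (x^4 + x^3 + x^2)·(x) = x^5 + x^4 + x^3.
Reduce using x^5 ≡ x^4 + x^3 + x^2 + 1 (mod x^5 + x^4 + x^3 + x^2 + 1).
Reduced: x^2 + 1.

0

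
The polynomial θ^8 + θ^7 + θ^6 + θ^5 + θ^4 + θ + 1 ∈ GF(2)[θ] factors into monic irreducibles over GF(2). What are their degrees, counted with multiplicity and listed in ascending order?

Write f(θ) = θ^8 + θ^7 + θ^6 + θ^5 + θ^4 + θ + 1.
Roots in GF(2): f(0) = 1; f(1) = 1.
Complete factorization: f(θ) = (θ^8 + θ^7 + θ^6 + θ^5 + θ^4 + θ + 1).
Factor degrees with multiplicity: 8 = 8.

8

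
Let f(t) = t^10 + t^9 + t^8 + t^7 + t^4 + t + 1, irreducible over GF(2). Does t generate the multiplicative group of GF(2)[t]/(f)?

|GF(2^10)^×| = 2^10 − 1 = 1023. Prime factorization: 1023 = 3·11·31.
f is primitive ⇔ t has order 1023 in GF(2)[t]/(f), i.e. t^(1023/q) ≠ 1 for each prime q | 1023.
t^(341) mod f = t^8 + t^4 + t^3 + 1.
t^(93) mod f = t^8 + t^3 + t.
t^(33) mod f = t^6 + t^4 + t^2 + t.
None equal 1, so t has full order 1023; f is primitive.

Yes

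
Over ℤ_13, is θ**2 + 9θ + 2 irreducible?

Yes

Write h(θ) = θ**2 + 9θ + 2.
Check each element of ℤ_13 for a root: h(0)=2, h(1)=12, h(2)=11, h(3)=12, h(4)=2, h(5)=7, h(6)=1, h(7)=10, h(8)=8, h(9)=8, h(10)=10, h(11)=1, h(12)=7.
No roots. A degree-2 polynomial over a field with no linear factor is irreducible.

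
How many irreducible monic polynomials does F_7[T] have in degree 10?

28245840

x^(7^10) − x is the product of all monic irreducibles of degree dividing 10; Möbius inversion gives N = (1/10) Σ μ(10/d)·7^d.
Divisors of 10: 1, 2, 5, 10; μ(10/d) for each: 1, -1, -1, 1.
Σ = 7^1 − 7^2 − 7^5 + 7^10 = 282458400.
N = 282458400/10 = 28245840.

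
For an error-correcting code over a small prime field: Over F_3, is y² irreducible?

No

Write g(y) = y².
Check for roots in F_3: g(0) = 0 → root; g(1) = 1; g(2) = 1.
g(0) = 0, so (y) divides g(y); g is reducible.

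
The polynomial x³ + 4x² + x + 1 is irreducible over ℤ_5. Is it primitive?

No

Write f(x) = x³ + 4x² + x + 1.
|GF(5^3)^×| = 5^3 − 1 = 124. Prime factorization: 124 = 2^2·31.
f is primitive ⇔ x has order 124 in GF(5)[x]/(f), i.e. x^(124/q) ≠ 1 for each prime q | 124.
x^(62) mod f = 1
x^(4) mod f = 3x + 4.
Since x^(62) = 1, the order of x divides 62 < 124; not primitive.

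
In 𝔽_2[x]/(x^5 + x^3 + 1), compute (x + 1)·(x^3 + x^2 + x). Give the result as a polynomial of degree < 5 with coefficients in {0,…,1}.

Multiply in 𝔽_2[x]: (x + 1)·(x^3 + x^2 + x) = x^4 + x.
Reduced: x^4 + x.

x^4 + x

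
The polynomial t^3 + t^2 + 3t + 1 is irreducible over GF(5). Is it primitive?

Write f(t) = t^3 + t^2 + 3t + 1.
|GF(5^3)^×| = 5^3 − 1 = 124. Prime factorization: 124 = 2^2·31.
f is primitive ⇔ t has order 124 in GF(5)[t]/(f), i.e. t^(124/q) ≠ 1 for each prime q | 124.
t^(62) mod f = 1
t^(4) mod f = 3t^2 + 2t + 1.
Since t^(62) = 1, the order of t divides 62 < 124; not primitive.

No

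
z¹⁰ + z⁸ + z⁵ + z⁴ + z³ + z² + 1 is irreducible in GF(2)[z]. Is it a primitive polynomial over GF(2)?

Write f(z) = z¹⁰ + z⁸ + z⁵ + z⁴ + z³ + z² + 1.
|GF(2^10)^×| = 2^10 − 1 = 1023. Prime factorization: 1023 = 3·11·31.
f is primitive ⇔ z has order 1023 in GF(2)[z]/(f), i.e. z^(1023/q) ≠ 1 for each prime q | 1023.
z^(341) mod f = z⁹ + z⁸ + z⁷ + z⁶ + z⁵ + z⁴ + 1.
z^(93) mod f = z⁷ + z⁵ + z⁴ + z³ + z² + z.
z^(33) mod f = z⁹ + z⁸ + z⁷ + z⁴ + 1.
None equal 1, so z has full order 1023; f is primitive.

Yes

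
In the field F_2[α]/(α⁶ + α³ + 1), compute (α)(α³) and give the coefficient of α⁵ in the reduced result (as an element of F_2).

0

Multiply in F_2[α]: (α)·(α³) = α⁴.
Reduced: α⁴.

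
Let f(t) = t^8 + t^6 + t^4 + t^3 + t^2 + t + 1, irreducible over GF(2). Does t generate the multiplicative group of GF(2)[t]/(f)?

|GF(2^8)^×| = 2^8 − 1 = 255. Prime factorization: 255 = 3·5·17.
f is primitive ⇔ t has order 255 in GF(2)[t]/(f), i.e. t^(255/q) ≠ 1 for each prime q | 255.
t^(85) mod f = t^4 + t^3 + t.
t^(51) mod f = t^6 + t^3.
t^(15) mod f = t^6 + t + 1.
None equal 1, so t has full order 255; f is primitive.

Yes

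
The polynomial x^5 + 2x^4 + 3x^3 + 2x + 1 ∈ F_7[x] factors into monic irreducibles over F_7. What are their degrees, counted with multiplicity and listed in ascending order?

2, 3

Write h(x) = x^5 + 2x^4 + 3x^3 + 2x + 1.
Complete factorization: h(x) = (x^2 + x + 3)·(x^3 + x^2 + 6x + 5).
Factor degrees with multiplicity: 2 + 3 = 5.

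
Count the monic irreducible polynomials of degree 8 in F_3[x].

Gauss's count: N_{3}(8) = (1/8) Σ_{d|8} μ(8/d)·3^d.
Divisors of 8: 1, 2, 4, 8; μ(8/d) for each: 0, 0, -1, 1.
Σ = − 3^4 + 3^8 = 6480.
N = 6480/8 = 810.

810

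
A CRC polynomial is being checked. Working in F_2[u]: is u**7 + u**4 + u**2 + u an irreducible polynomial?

No

Write g(u) = u**7 + u**4 + u**2 + u.
Check for roots in F_2: g(0) = 0 → root; g(1) = 0 → root.
g(0) = 0, so (u) divides g(u); g is reducible.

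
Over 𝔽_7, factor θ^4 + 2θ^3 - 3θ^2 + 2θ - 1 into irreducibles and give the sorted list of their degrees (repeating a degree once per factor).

1, 1, 2

Write f(θ) = θ^4 + 2θ^3 - 3θ^2 + 2θ - 1.
Linear factors from roots: (θ + 3), (θ + 1).
Complete factorization: f(θ) = (θ + 1)·(θ + 3)·(θ^2 - 2θ + 2).
Factor degrees with multiplicity: 1 + 1 + 2 = 4.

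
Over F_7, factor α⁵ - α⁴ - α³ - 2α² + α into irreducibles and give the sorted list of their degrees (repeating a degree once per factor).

1, 2, 2

Write g(α) = α⁵ - α⁴ - α³ - 2α² + α.
Linear factors from roots: (α).
Complete factorization: g(α) = (α)·(α² + 2)·(α² - α - 3).
Factor degrees with multiplicity: 1 + 2 + 2 = 5.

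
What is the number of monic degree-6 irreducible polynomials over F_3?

116

Gauss's count: N_{3}(6) = (1/6) Σ_{d|6} μ(6/d)·3^d.
Divisors of 6: 1, 2, 3, 6; μ(6/d) for each: 1, -1, -1, 1.
Σ = 3^1 − 3^2 − 3^3 + 3^6 = 696.
N = 696/6 = 116.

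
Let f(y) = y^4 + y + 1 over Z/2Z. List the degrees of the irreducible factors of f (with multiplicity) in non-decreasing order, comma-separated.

Roots in Z/2Z: f(0) = 1; f(1) = 1.
Complete factorization: f(y) = (y^4 + y + 1).
Factor degrees with multiplicity: 4 = 4.

4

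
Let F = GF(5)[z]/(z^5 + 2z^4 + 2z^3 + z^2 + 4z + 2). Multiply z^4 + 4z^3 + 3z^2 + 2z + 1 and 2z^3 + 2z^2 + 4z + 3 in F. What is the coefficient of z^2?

Multiply in GF(5)[z]: (z^4 + 4z^3 + 3z^2 + 2z + 1)·(2z^3 + 2z^2 + 4z + 3) = 2z^7 + 3z^5 + 4z^4 + 4z^2 + 3.
Reduce using z^5 ≡ 3z^4 + 3z^3 + 4z^2 + z + 3 (mod z^5 + 2z^4 + 2z^3 + z^2 + 4z + 2).
Reduced: z^4 + 2z^3 + 4z^2 + 4.

4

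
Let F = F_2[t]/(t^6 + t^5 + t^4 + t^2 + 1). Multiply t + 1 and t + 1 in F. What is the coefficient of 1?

Multiply in F_2[t]: (t + 1)·(t + 1) = t^2 + 1.
Reduced: t^2 + 1.

1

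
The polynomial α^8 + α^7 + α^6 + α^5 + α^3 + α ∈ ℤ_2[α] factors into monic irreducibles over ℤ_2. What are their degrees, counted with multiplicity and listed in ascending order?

Write f(α) = α^8 + α^7 + α^6 + α^5 + α^3 + α.
Roots in ℤ_2: f(0) = 0 → root; f(1) = 0 → root.
Linear factors from roots: (α), (α + 1).
Complete factorization: f(α) = (α)·(α + 1)^2·(α^2 + α + 1)·(α^3 + α + 1).
Factor degrees with multiplicity: 1 + 1 + 1 + 2 + 3 = 8.

1, 1, 1, 2, 3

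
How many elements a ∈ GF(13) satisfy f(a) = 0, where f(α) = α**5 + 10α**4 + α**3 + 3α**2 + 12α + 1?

4

Evaluate at each of the 13 elements of GF(13):
f(0) = 1; f(1) = 2; f(2) = 3; f(3) = 0 → root; f(4) = 1; f(5) = 3; f(6) = 8; f(7) = 0 → root; f(8) = 0 → root; f(9) = 4; f(10) = 12; f(11) = 5; f(12) = 0 → root.
Roots: {3, 7, 8, 12}.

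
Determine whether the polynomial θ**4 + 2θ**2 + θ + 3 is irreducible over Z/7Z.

No

Write m(θ) = θ**4 + 2θ**2 + θ + 3.
Check for roots in Z/7Z: m(0) = 3; m(1) = 0 → root; m(2) = 1; m(3) = 0 → root; m(4) = 1; m(5) = 4; m(6) = 5.
m(1) = 0, so (θ − 1) divides m(θ); m is reducible.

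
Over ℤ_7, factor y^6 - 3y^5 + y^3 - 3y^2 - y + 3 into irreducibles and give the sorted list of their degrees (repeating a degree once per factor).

1, 1, 1, 3

Write g(y) = y^6 - 3y^5 + y^3 - 3y^2 - y + 3.
Linear factors from roots: (y - 2), (y - 3).
Complete factorization: g(y) = (y - 3)·(y - 2)^2·(y^3 - 3y^2 - 2y - 2).
Factor degrees with multiplicity: 1 + 1 + 1 + 3 = 6.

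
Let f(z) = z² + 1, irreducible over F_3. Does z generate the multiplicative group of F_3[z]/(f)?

|GF(3^2)^×| = 3^2 − 1 = 8. Prime factorization: 8 = 2^3.
f is primitive ⇔ z has order 8 in GF(3)[z]/(f), i.e. z^(8/q) ≠ 1 for each prime q | 8.
z^(4) mod f = 1
Since z^(4) = 1, the order of z divides 4 < 8; not primitive.

No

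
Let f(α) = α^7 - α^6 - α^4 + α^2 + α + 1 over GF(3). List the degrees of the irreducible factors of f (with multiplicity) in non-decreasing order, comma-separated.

2, 2, 3

Roots in GF(3): f(0) = 1; f(1) = 2; f(2) = 1.
Complete factorization: f(α) = (α^2 + 1)^2·(α^3 - α^2 + α + 1).
Factor degrees with multiplicity: 2 + 2 + 3 = 7.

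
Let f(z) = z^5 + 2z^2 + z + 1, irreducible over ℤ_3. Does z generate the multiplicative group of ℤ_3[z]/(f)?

|GF(3^5)^×| = 3^5 − 1 = 242. Prime factorization: 242 = 2·11^2.
f is primitive ⇔ z has order 242 in GF(3)[z]/(f), i.e. z^(242/q) ≠ 1 for each prime q | 242.
z^(121) mod f = 2.
z^(22) mod f = z^4 + z^3 + 2z^2 + z.
None equal 1, so z has full order 242; f is primitive.

Yes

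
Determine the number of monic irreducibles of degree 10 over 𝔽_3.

The number of monic irreducibles of degree 10 over GF(3) is (1/10)·Σ_{d∣10} μ(10/d) 3^d.
Divisors of 10: 1, 2, 5, 10; μ(10/d) for each: 1, -1, -1, 1.
Σ = 3^1 − 3^2 − 3^5 + 3^10 = 58800.
N = 58800/10 = 5880.

5880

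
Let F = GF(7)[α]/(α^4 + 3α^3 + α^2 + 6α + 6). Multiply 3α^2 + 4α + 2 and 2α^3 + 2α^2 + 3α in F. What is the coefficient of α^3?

Multiply in GF(7)[α]: (3α^2 + 4α + 2)·(2α^3 + 2α^2 + 3α) = 6α^5 + 2α^2 + 6α.
Reduce using α^4 ≡ 4α^3 + 6α^2 + α + 1 (mod α^4 + 3α^3 + α^2 + 6α + 6).
Reduced: 6α^3 + 5α^2 + α + 3.

6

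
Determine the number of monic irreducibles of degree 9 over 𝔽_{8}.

14913024

Gauss's count: N_{8}(9) = (1/9) Σ_{d|9} μ(9/d)·8^d.
Divisors of 9: 1, 3, 9; μ(9/d) for each: 0, -1, 1.
Σ = − 8^3 + 8^9 = 134217216.
N = 134217216/9 = 14913024.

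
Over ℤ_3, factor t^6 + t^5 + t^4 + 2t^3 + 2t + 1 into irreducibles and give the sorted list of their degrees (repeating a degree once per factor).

2, 4

Write h(t) = t^6 + t^5 + t^4 + 2t^3 + 2t + 1.
Roots in ℤ_3: h(0) = 1; h(1) = 2; h(2) = 1.
Complete factorization: h(t) = (t^2 + t + 2)·(t^4 + 2t^2 + 2).
Factor degrees with multiplicity: 2 + 4 = 6.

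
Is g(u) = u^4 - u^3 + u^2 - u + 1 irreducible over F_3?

Yes

Check for roots in F_3: g(0) = 1; g(1) = 1; g(2) = 2.
No roots, so no linear factors.
Monic irreducibles of degree 2 over GF(3): u^2 + 1, u^2 + u - 1, u^2 - u - 1.
None of them divide g (all give nonzero remainder).
No irreducible factor of degree ≤ 2 exists, so g is irreducible over GF(3).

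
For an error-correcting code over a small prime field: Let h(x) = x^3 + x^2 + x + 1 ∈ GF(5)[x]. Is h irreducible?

No

Check for roots in GF(5): h(0) = 1; h(1) = 4; h(2) = 0 → root; h(3) = 0 → root; h(4) = 0 → root.
h(2) = 0, so (x − 2) divides h(x); h is reducible.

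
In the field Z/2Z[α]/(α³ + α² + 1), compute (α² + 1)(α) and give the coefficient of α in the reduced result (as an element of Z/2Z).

1

Multiply in Z/2Z[α]: (α² + 1)·(α) = α³ + α.
Reduce using α³ ≡ α² + 1 (mod α³ + α² + 1).
Reduced: α² + α + 1.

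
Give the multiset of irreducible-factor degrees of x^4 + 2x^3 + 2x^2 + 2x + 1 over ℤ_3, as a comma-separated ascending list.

Write g(x) = x^4 + 2x^3 + 2x^2 + 2x + 1.
Roots in ℤ_3: g(0) = 1; g(1) = 2; g(2) = 0 → root.
Linear factors from roots: (x + 1).
Complete factorization: g(x) = (x + 1)^2·(x^2 + 1).
Factor degrees with multiplicity: 1 + 1 + 2 = 4.

1, 1, 2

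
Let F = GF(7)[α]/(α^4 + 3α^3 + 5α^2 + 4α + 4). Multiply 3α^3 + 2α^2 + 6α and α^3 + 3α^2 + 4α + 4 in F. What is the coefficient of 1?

2

Multiply in GF(7)[α]: (3α^3 + 2α^2 + 6α)·(α^3 + 3α^2 + 4α + 4) = 3α^6 + 4α^5 + 3α^4 + 3α^3 + 4α^2 + 3α.
Reduce using α^4 ≡ 4α^3 + 2α^2 + 3α + 3 (mod α^4 + 3α^3 + 5α^2 + 4α + 4).
Reduced: 4α^2 + 4α + 2.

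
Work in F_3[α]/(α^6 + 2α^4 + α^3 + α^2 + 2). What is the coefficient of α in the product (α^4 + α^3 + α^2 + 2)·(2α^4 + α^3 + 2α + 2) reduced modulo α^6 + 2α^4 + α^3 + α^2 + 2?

1

Multiply in F_3[α]: (α^4 + α^3 + α^2 + 2)·(2α^4 + α^3 + 2α + 2) = 2α^8 + 2α^4 + 2α^2 + α + 1.
Reduce using α^6 ≡ α^4 + 2α^3 + 2α^2 + 1 (mod α^6 + 2α^4 + α^3 + α^2 + 2).
Reduced: α^5 + 2α^4 + α^3 + 2α^2 + α.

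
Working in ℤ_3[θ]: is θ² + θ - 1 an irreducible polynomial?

Yes

Write P(θ) = θ² + θ - 1.
Check for roots in ℤ_3: P(0) = 2; P(1) = 1; P(2) = 2.
No roots. A degree-2 polynomial over a field with no linear factor is irreducible.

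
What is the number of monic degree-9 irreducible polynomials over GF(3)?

Gauss's count: N_{3}(9) = (1/9) Σ_{d|9} μ(9/d)·3^d.
Divisors of 9: 1, 3, 9; μ(9/d) for each: 0, -1, 1.
Σ = − 3^3 + 3^9 = 19656.
N = 19656/9 = 2184.

2184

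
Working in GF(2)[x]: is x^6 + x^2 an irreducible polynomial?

No

Write P(x) = x^6 + x^2.
Check for roots in GF(2): P(0) = 0 → root; P(1) = 0 → root.
P(0) = 0, so (x) divides P(x); P is reducible.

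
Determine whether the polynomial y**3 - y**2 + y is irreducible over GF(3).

Write P(y) = y**3 - y**2 + y.
Check for roots in GF(3): P(0) = 0 → root; P(1) = 1; P(2) = 0 → root.
P(0) = 0, so (y) divides P(y); P is reducible.

No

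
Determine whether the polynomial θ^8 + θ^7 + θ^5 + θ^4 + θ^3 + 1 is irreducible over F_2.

Write m(θ) = θ^8 + θ^7 + θ^5 + θ^4 + θ^3 + 1.
Check for roots in F_2: m(0) = 1; m(1) = 0 → root.
m(1) = 0, so (θ − 1) divides m(θ); m is reducible.

No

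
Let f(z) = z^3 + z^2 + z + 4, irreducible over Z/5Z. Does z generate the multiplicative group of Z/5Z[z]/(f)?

No

|GF(5^3)^×| = 5^3 − 1 = 124. Prime factorization: 124 = 2^2·31.
f is primitive ⇔ z has order 124 in GF(5)[z]/(f), i.e. z^(124/q) ≠ 1 for each prime q | 124.
z^(62) mod f = 1
z^(4) mod f = 2z + 4.
Since z^(62) = 1, the order of z divides 62 < 124; not primitive.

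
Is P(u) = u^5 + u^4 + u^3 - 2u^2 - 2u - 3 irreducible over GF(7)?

Yes

Check for roots in GF(7): P(0) = 4; P(1) = 3; P(2) = 6; P(3) = 2; P(4) = 6; P(5) = 4; P(6) = 3.
No roots, so no linear factors.
Degree-2 irreducible divisors: test the 21 monic irreducibles of degree 2 over GF(7).
None of them divide P (all give nonzero remainder).
No irreducible factor of degree ≤ 2 exists, so P is irreducible over GF(7).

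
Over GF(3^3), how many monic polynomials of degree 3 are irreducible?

6552

By the necklace-counting formula, N_27(3) = (1/3) Σ_{d|3} μ(3/d)·27^d.
Divisors of 3: 1, 3; μ(3/d) for each: -1, 1.
Σ = − 27^1 + 27^3 = 19656.
N = 19656/3 = 6552.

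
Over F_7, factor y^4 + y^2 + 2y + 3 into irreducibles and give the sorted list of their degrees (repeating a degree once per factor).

Write g(y) = y^4 + y^2 + 2y + 3.
Linear factors from roots: (y + 6).
Complete factorization: g(y) = (y + 6)·(y^3 + y^2 + 2y + 4).
Factor degrees with multiplicity: 1 + 3 = 4.

1, 3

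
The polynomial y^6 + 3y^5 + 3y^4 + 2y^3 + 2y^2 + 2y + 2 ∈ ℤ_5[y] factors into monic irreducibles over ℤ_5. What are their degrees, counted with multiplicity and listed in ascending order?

1, 1, 2, 2

Write f(y) = y^6 + 3y^5 + 3y^4 + 2y^3 + 2y^2 + 2y + 2.
Roots in ℤ_5: f(0) = 2; f(1) = 0 → root; f(2) = 3; f(3) = 1; f(4) = 1.
Linear factors from roots: (y + 4).
Complete factorization: f(y) = (y + 4)^2·(y^2 + y + 1)·(y^2 + 4y + 2).
Factor degrees with multiplicity: 1 + 1 + 2 + 2 = 6.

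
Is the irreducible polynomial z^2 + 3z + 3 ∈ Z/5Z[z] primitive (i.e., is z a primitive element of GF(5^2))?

Write f(z) = z^2 + 3z + 3.
|GF(5^2)^×| = 5^2 − 1 = 24. Prime factorization: 24 = 2^3·3.
f is primitive ⇔ z has order 24 in GF(5)[z]/(f), i.e. z^(24/q) ≠ 1 for each prime q | 24.
z^(12) mod f = 4.
z^(8) mod f = z + 1.
None equal 1, so z has full order 24; f is primitive.

Yes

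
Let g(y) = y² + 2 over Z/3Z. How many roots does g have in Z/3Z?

Evaluate at each of the 3 elements of Z/3Z:
g(0) = 2; g(1) = 0 → root; g(2) = 0 → root.
Roots: {1, 2}.

2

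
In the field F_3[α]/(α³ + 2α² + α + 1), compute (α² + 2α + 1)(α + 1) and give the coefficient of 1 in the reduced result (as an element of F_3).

0

Multiply in F_3[α]: (α² + 2α + 1)·(α + 1) = α³ + 1.
Reduce using α³ ≡ α² + 2α + 2 (mod α³ + 2α² + α + 1).
Reduced: α² + 2α.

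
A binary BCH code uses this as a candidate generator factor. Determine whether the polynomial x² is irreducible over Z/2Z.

No

Write f(x) = x².
Check for roots in Z/2Z: f(0) = 0 → root; f(1) = 1.
f(0) = 0, so (x) divides f(x); f is reducible.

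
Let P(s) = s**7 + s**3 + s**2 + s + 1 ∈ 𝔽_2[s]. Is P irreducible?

Check for roots in 𝔽_2: P(0) = 1; P(1) = 1.
No roots, so no linear factors.
Monic irreducibles of degree 2 over GF(2): s**2 + s + 1.
None of them divide P (all give nonzero remainder).
Monic irreducibles of degree 3 over GF(2): s**3 + s + 1, s**3 + s**2 + 1.
None of them divide P (all give nonzero remainder).
No irreducible factor of degree ≤ 3 exists, so P is irreducible over GF(2).

Yes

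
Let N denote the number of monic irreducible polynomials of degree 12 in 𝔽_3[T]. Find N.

44220

x^(3^12) − x is the product of all monic irreducibles of degree dividing 12; Möbius inversion gives N = (1/12) Σ μ(12/d)·3^d.
Divisors of 12: 1, 2, 3, 4, 6, 12; μ(12/d) for each: 0, 1, 0, -1, -1, 1.
Σ = 3^2 − 3^4 − 3^6 + 3^12 = 530640.
N = 530640/12 = 44220.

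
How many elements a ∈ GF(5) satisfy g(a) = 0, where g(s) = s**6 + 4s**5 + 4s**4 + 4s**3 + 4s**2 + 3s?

Evaluate at each of the 5 elements of GF(5):
g(0) = 0 → root; g(1) = 0 → root; g(2) = 0 → root; g(3) = 3; g(4) = 3.
Roots: {0, 1, 2}.

3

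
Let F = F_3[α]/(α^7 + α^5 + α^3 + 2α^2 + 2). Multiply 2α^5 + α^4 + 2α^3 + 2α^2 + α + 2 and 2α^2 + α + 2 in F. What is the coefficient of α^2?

1

Multiply in F_3[α]: (2α^5 + α^4 + 2α^3 + 2α^2 + α + 2)·(2α^2 + α + 2) = α^7 + α^6 + 2α^4 + 2α^3 + α + 1.
Reduce using α^7 ≡ 2α^5 + 2α^3 + α^2 + 1 (mod α^7 + α^5 + α^3 + 2α^2 + 2).
Reduced: α^6 + 2α^5 + 2α^4 + α^3 + α^2 + α + 2.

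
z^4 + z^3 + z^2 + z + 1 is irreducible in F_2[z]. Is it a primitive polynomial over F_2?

Write f(z) = z^4 + z^3 + z^2 + z + 1.
|GF(2^4)^×| = 2^4 − 1 = 15. Prime factorization: 15 = 3·5.
f is primitive ⇔ z has order 15 in GF(2)[z]/(f), i.e. z^(15/q) ≠ 1 for each prime q | 15.
z^(5) mod f = 1
z^(3) mod f = z^3.
Since z^(5) = 1, the order of z divides 5 < 15; not primitive.

No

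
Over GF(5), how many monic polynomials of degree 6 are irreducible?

The number of monic irreducibles of degree 6 over GF(5) is (1/6)·Σ_{d∣6} μ(6/d) 5^d.
Divisors of 6: 1, 2, 3, 6; μ(6/d) for each: 1, -1, -1, 1.
Σ = 5^1 − 5^2 − 5^3 + 5^6 = 15480.
N = 15480/6 = 2580.

2580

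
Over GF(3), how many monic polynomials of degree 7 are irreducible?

312

x^(3^7) − x is the product of all monic irreducibles of degree dividing 7; Möbius inversion gives N = (1/7) Σ μ(7/d)·3^d.
Divisors of 7: 1, 7; μ(7/d) for each: -1, 1.
Σ = − 3^1 + 3^7 = 2184.
N = 2184/7 = 312.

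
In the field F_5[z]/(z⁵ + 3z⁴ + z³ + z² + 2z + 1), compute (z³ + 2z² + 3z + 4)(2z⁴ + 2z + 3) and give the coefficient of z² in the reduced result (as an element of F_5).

Multiply in F_5[z]: (z³ + 2z² + 3z + 4)·(2z⁴ + 2z + 3) = 2z⁷ + 4z⁶ + z⁵ + 2z³ + 2z² + 2z + 2.
Reduce using z⁵ ≡ 2z⁴ + 4z³ + 4z² + 3z + 4 (mod z⁵ + 3z⁴ + z³ + z² + 2z + 1).
Reduced: 4z² + 4z + 2.

4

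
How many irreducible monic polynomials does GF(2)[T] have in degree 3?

Gauss's count: N_{2}(3) = (1/3) Σ_{d|3} μ(3/d)·2^d.
Divisors of 3: 1, 3; μ(3/d) for each: -1, 1.
Σ = − 2^1 + 2^3 = 6.
N = 6/3 = 2.

2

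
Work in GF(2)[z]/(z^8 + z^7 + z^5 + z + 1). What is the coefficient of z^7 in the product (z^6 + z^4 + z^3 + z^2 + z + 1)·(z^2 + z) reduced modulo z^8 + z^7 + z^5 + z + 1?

0

Multiply in GF(2)[z]: (z^6 + z^4 + z^3 + z^2 + z + 1)·(z^2 + z) = z^8 + z^7 + z^6 + z.
Reduce using z^8 ≡ z^7 + z^5 + z + 1 (mod z^8 + z^7 + z^5 + z + 1).
Reduced: z^6 + z^5 + 1.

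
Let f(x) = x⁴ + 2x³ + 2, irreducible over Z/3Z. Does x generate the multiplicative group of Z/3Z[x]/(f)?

|GF(3^4)^×| = 3^4 − 1 = 80. Prime factorization: 80 = 2^4·5.
f is primitive ⇔ x has order 80 in GF(3)[x]/(f), i.e. x^(80/q) ≠ 1 for each prime q | 80.
x^(40) mod f = 2.
x^(16) mod f = 2x² + x + 2.
None equal 1, so x has full order 80; f is primitive.

Yes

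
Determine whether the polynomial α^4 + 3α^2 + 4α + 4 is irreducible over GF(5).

No

Write g(α) = α^4 + 3α^2 + 4α + 4.
Check for roots in GF(5): g(0) = 4; g(1) = 2; g(2) = 0 → root; g(3) = 4; g(4) = 4.
g(2) = 0, so (α − 2) divides g(α); g is reducible.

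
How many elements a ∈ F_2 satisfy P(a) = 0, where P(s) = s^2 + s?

2

Evaluate at each of the 2 elements of F_2:
P(0) = 0 → root; P(1) = 0 → root.
Roots: {0, 1}.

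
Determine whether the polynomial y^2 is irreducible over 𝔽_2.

No

Write g(y) = y^2.
Check for roots in 𝔽_2: g(0) = 0 → root; g(1) = 1.
g(0) = 0, so (y) divides g(y); g is reducible.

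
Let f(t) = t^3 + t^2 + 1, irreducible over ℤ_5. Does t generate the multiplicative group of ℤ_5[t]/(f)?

No

|GF(5^3)^×| = 5^3 − 1 = 124. Prime factorization: 124 = 2^2·31.
f is primitive ⇔ t has order 124 in GF(5)[t]/(f), i.e. t^(124/q) ≠ 1 for each prime q | 124.
t^(62) mod f = 1
t^(4) mod f = t^2 + 4t + 1.
Since t^(62) = 1, the order of t divides 62 < 124; not primitive.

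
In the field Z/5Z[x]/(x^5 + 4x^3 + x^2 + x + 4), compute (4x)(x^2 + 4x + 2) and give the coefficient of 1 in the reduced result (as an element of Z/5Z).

0

Multiply in Z/5Z[x]: (4x)·(x^2 + 4x + 2) = 4x^3 + x^2 + 3x.
Reduced: 4x^3 + x^2 + 3x.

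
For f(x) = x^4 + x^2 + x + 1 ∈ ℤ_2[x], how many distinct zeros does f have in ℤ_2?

Evaluate at each of the 2 elements of ℤ_2:
f(0) = 1; f(1) = 0 → root.
Roots: {1}.

1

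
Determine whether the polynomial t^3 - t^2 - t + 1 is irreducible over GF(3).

No

Write P(t) = t^3 - t^2 - t + 1.
Check for roots in GF(3): P(0) = 1; P(1) = 0 → root; P(2) = 0 → root.
P(1) = 0, so (t − 1) divides P(t); P is reducible.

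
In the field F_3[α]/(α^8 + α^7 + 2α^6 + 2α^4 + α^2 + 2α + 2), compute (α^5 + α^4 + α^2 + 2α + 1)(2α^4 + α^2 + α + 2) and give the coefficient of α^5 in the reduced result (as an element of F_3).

0

Multiply in F_3[α]: (α^5 + α^4 + α^2 + 2α + 1)·(2α^4 + α^2 + α + 2) = 2α^9 + 2α^8 + α^7 + α^6 + α^5 + 2α^4 + 2α^2 + 2α + 2.
Reduce using α^8 ≡ 2α^7 + α^6 + α^4 + 2α^2 + α + 1 (mod α^8 + α^7 + 2α^6 + 2α^4 + α^2 + 2α + 2).
Reduced: α^6 + 2α^4 + α^3 + α^2 + α + 2.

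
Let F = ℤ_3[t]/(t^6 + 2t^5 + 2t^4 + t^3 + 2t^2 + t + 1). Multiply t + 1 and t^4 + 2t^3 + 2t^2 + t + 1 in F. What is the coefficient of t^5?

Multiply in ℤ_3[t]: (t + 1)·(t^4 + 2t^3 + 2t^2 + t + 1) = t^5 + t^3 + 2t + 1.
Reduced: t^5 + t^3 + 2t + 1.

1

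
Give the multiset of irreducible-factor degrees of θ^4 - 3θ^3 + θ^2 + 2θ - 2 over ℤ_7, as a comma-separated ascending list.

4

Write g(θ) = θ^4 - 3θ^3 + θ^2 + 2θ - 2.
Complete factorization: g(θ) = (θ^4 - 3θ^3 + θ^2 + 2θ - 2).
Factor degrees with multiplicity: 4 = 4.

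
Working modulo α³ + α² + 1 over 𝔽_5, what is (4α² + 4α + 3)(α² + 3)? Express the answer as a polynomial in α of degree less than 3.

Multiply in 𝔽_5[α]: (4α² + 4α + 3)·(α² + 3) = 4α⁴ + 4α³ + 2α + 4.
Reduce using α³ ≡ 4α² + 4 (mod α³ + α² + 1).
Reduced: 3α + 4.

3α + 4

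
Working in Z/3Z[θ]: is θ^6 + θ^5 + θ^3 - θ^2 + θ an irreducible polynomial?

No

Write f(θ) = θ^6 + θ^5 + θ^3 - θ^2 + θ.
Check for roots in Z/3Z: f(0) = 0 → root; f(1) = 0 → root; f(2) = 0 → root.
f(0) = 0, so (θ) divides f(θ); f is reducible.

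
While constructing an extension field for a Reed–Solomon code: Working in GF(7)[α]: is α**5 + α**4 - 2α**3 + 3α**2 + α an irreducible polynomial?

Write m(α) = α**5 + α**4 - 2α**3 + 3α**2 + α.
Check for roots in GF(7): m(0) = 0 → root; m(1) = 4; m(2) = 4; m(3) = 6; m(4) = 0 → root; m(5) = 3; m(6) = 4.
m(0) = 0, so (α) divides m(α); m is reducible.

No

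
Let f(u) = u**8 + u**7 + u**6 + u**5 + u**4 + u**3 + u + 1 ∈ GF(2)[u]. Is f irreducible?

Check for roots in GF(2): f(0) = 1; f(1) = 0 → root.
f(1) = 0, so (u − 1) divides f(u); f is reducible.

No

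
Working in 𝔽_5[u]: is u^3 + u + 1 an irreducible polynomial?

Write g(u) = u^3 + u + 1.
Check for roots in 𝔽_5: g(0) = 1; g(1) = 3; g(2) = 1; g(3) = 1; g(4) = 4.
No roots. A degree-3 polynomial over a field with no linear factor is irreducible.

Yes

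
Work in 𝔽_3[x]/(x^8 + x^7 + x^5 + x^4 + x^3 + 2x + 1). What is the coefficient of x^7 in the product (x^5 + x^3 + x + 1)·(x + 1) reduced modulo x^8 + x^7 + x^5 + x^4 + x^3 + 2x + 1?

Multiply in 𝔽_3[x]: (x^5 + x^3 + x + 1)·(x + 1) = x^6 + x^5 + x^4 + x^3 + x^2 + 2x + 1.
Reduced: x^6 + x^5 + x^4 + x^3 + x^2 + 2x + 1.

0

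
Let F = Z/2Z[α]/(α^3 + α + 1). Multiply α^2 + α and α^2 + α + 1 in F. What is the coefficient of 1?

0

Multiply in Z/2Z[α]: (α^2 + α)·(α^2 + α + 1) = α^4 + α.
Reduce using α^3 ≡ α + 1 (mod α^3 + α + 1).
Reduced: α^2.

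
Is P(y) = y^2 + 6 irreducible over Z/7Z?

Check for roots in Z/7Z: P(0) = 6; P(1) = 0 → root; P(2) = 3; P(3) = 1; P(4) = 1; P(5) = 3; P(6) = 0 → root.
P(1) = 0, so (y − 1) divides P(y); P is reducible.

No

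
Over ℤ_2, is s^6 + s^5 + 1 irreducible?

Yes

Write P(s) = s^6 + s^5 + 1.
Check for roots in ℤ_2: P(0) = 1; P(1) = 1.
No roots, so no linear factors.
Monic irreducibles of degree 2 over GF(2): s^2 + s + 1.
None of them divide P (all give nonzero remainder).
Monic irreducibles of degree 3 over GF(2): s^3 + s + 1, s^3 + s^2 + 1.
None of them divide P (all give nonzero remainder).
No irreducible factor of degree ≤ 3 exists, so P is irreducible over GF(2).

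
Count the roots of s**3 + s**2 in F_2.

2

Write h(s) = s**3 + s**2.
Evaluate at each of the 2 elements of F_2:
h(0) = 0 → root; h(1) = 0 → root.
Roots: {0, 1}.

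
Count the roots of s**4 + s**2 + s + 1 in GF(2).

1

Write g(s) = s**4 + s**2 + s + 1.
Evaluate at each of the 2 elements of GF(2):
g(0) = 1; g(1) = 0 → root.
Roots: {1}.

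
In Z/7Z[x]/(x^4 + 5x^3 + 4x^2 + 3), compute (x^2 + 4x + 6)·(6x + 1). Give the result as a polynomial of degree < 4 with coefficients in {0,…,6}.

Multiply in Z/7Z[x]: (x^2 + 4x + 6)·(6x + 1) = 6x^3 + 4x^2 + 5x + 6.
Reduced: 6x^3 + 4x^2 + 5x + 6.

6x^3 + 4x^2 + 5x + 6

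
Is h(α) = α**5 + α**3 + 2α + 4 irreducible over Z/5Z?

Check for roots in Z/5Z: h(0) = 4; h(1) = 3; h(2) = 3; h(3) = 0 → root; h(4) = 0 → root.
h(3) = 0, so (α − 3) divides h(α); h is reducible.

No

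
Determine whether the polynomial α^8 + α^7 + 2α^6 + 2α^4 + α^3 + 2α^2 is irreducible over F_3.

No

Write m(α) = α^8 + α^7 + 2α^6 + 2α^4 + α^3 + 2α^2.
Check for roots in F_3: m(0) = 0 → root; m(1) = 0 → root; m(2) = 2.
m(0) = 0, so (α) divides m(α); m is reducible.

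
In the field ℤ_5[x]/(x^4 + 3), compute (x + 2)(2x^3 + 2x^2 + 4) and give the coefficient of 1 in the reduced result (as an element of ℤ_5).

2

Multiply in ℤ_5[x]: (x + 2)·(2x^3 + 2x^2 + 4) = 2x^4 + x^3 + 4x^2 + 4x + 3.
Reduce using x^4 ≡ 2 (mod x^4 + 3).
Reduced: x^3 + 4x^2 + 4x + 2.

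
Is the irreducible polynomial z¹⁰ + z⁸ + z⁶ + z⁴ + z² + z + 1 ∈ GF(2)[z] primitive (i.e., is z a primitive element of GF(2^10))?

Yes

Write f(z) = z¹⁰ + z⁸ + z⁶ + z⁴ + z² + z + 1.
|GF(2^10)^×| = 2^10 − 1 = 1023. Prime factorization: 1023 = 3·11·31.
f is primitive ⇔ z has order 1023 in GF(2)[z]/(f), i.e. z^(1023/q) ≠ 1 for each prime q | 1023.
z^(341) mod f = z⁹ + z⁸ + z⁵ + z + 1.
z^(93) mod f = z⁹ + z⁷ + z + 1.
z^(33) mod f = z⁷ + z⁶ + z⁵ + z⁴ + z² + z.
None equal 1, so z has full order 1023; f is primitive.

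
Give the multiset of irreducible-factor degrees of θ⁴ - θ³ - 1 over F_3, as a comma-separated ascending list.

4

Write f(θ) = θ⁴ - θ³ - 1.
Roots in F_3: f(0) = 2; f(1) = 2; f(2) = 1.
Complete factorization: f(θ) = (θ⁴ - θ³ - 1).
Factor degrees with multiplicity: 4 = 4.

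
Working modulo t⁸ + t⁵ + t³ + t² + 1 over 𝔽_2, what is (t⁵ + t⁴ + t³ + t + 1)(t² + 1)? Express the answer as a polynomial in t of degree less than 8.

t^7 + t^6 + t^4 + t^2 + t + 1

Multiply in 𝔽_2[t]: (t⁵ + t⁴ + t³ + t + 1)·(t² + 1) = t⁷ + t⁶ + t⁴ + t² + t + 1.
Reduced: t⁷ + t⁶ + t⁴ + t² + t + 1.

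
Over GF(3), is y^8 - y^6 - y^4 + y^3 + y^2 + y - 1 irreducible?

No

Write g(y) = y^8 - y^6 - y^4 + y^3 + y^2 + y - 1.
Check for roots in GF(3): g(0) = 2; g(1) = 1; g(2) = 0 → root.
g(2) = 0, so (y − 2) divides g(y); g is reducible.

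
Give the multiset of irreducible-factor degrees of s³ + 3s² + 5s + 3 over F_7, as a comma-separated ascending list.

Write g(s) = s³ + 3s² + 5s + 3.
Linear factors from roots: (s + 1).
Complete factorization: g(s) = (s + 1)·(s² + 2s + 3).
Factor degrees with multiplicity: 1 + 2 = 3.

1, 2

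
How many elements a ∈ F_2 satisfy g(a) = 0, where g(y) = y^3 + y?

2

Evaluate at each of the 2 elements of F_2:
g(0) = 0 → root; g(1) = 0 → root.
Roots: {0, 1}.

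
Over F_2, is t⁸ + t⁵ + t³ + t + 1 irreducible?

Write m(t) = t⁸ + t⁵ + t³ + t + 1.
Check for roots in F_2: m(0) = 1; m(1) = 1.
No roots, so no linear factors.
Monic irreducibles of degree 2 over GF(2): t² + t + 1.
None of them divide m (all give nonzero remainder).
Monic irreducibles of degree 3 over GF(2): t³ + t + 1, t³ + t² + 1.
None of them divide m (all give nonzero remainder).
Monic irreducibles of degree 4 over GF(2): t⁴ + t + 1, t⁴ + t³ + 1, t⁴ + t³ + t² + t + 1.
None of them divide m (all give nonzero remainder).
No irreducible factor of degree ≤ 4 exists, so m is irreducible over GF(2).

Yes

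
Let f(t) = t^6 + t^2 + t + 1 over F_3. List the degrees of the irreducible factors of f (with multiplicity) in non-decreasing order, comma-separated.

6

Roots in F_3: f(0) = 1; f(1) = 1; f(2) = 2.
Complete factorization: f(t) = (t^6 + t^2 + t + 1).
Factor degrees with multiplicity: 6 = 6.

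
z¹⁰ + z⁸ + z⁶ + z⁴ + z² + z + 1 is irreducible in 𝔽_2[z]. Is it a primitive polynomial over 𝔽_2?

Yes

Write f(z) = z¹⁰ + z⁸ + z⁶ + z⁴ + z² + z + 1.
|GF(2^10)^×| = 2^10 − 1 = 1023. Prime factorization: 1023 = 3·11·31.
f is primitive ⇔ z has order 1023 in GF(2)[z]/(f), i.e. z^(1023/q) ≠ 1 for each prime q | 1023.
z^(341) mod f = z⁹ + z⁸ + z⁵ + z + 1.
z^(93) mod f = z⁹ + z⁷ + z + 1.
z^(33) mod f = z⁷ + z⁶ + z⁵ + z⁴ + z² + z.
None equal 1, so z has full order 1023; f is primitive.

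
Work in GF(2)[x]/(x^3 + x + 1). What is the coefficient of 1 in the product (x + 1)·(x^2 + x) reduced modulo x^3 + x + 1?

Multiply in GF(2)[x]: (x + 1)·(x^2 + x) = x^3 + x.
Reduce using x^3 ≡ x + 1 (mod x^3 + x + 1).
Reduced: 1.

1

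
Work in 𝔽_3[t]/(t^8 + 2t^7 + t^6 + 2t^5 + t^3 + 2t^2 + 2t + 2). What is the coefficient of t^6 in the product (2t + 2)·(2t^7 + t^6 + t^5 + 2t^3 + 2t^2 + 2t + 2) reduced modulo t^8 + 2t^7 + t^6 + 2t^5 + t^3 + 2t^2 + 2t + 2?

0

Multiply in 𝔽_3[t]: (2t + 2)·(2t^7 + t^6 + t^5 + 2t^3 + 2t^2 + 2t + 2) = t^8 + t^6 + 2t^5 + t^4 + 2t^3 + 2t^2 + 2t + 1.
Reduce using t^8 ≡ t^7 + 2t^6 + t^5 + 2t^3 + t^2 + t + 1 (mod t^8 + 2t^7 + t^6 + 2t^5 + t^3 + 2t^2 + 2t + 2).
Reduced: t^7 + t^4 + t^3 + 2.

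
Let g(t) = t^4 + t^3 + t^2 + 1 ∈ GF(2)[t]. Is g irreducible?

Check for roots in GF(2): g(0) = 1; g(1) = 0 → root.
g(1) = 0, so (t − 1) divides g(t); g is reducible.

No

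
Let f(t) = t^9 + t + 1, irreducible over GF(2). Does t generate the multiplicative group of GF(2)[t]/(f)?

|GF(2^9)^×| = 2^9 − 1 = 511. Prime factorization: 511 = 7·73.
f is primitive ⇔ t has order 511 in GF(2)[t]/(f), i.e. t^(511/q) ≠ 1 for each prime q | 511.
t^(73) mod f = 1
t^(7) mod f = t^7.
Since t^(73) = 1, the order of t divides 73 < 511; not primitive.

No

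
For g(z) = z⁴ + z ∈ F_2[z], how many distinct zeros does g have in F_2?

Evaluate at each of the 2 elements of F_2:
g(0) = 0 → root; g(1) = 0 → root.
Roots: {0, 1}.

2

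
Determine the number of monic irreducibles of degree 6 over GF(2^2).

670

x^(4^6) − x is the product of all monic irreducibles of degree dividing 6; Möbius inversion gives N = (1/6) Σ μ(6/d)·4^d.
Divisors of 6: 1, 2, 3, 6; μ(6/d) for each: 1, -1, -1, 1.
Σ = 4^1 − 4^2 − 4^3 + 4^6 = 4020.
N = 4020/6 = 670.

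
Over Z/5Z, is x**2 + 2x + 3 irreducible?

Yes

Write m(x) = x**2 + 2x + 3.
Check for roots in Z/5Z: m(0) = 3; m(1) = 1; m(2) = 1; m(3) = 3; m(4) = 2.
No roots. A degree-2 polynomial over a field with no linear factor is irreducible.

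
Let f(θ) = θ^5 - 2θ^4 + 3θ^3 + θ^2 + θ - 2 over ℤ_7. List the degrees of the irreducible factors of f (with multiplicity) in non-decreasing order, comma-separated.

Linear factors from roots: (θ - 2).
Complete factorization: f(θ) = (θ - 2)·(θ^2 + 3θ - 1)·(θ^2 - 3θ - 1).
Factor degrees with multiplicity: 1 + 2 + 2 = 5.

1, 2, 2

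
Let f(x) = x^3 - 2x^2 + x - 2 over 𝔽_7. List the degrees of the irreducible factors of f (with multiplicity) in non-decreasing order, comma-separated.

1, 2

Linear factors from roots: (x - 2).
Complete factorization: f(x) = (x - 2)·(x^2 + 1).
Factor degrees with multiplicity: 1 + 2 = 3.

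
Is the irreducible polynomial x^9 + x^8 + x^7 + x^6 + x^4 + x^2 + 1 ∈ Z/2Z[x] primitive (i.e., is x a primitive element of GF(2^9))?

Yes

Write f(x) = x^9 + x^8 + x^7 + x^6 + x^4 + x^2 + 1.
|GF(2^9)^×| = 2^9 − 1 = 511. Prime factorization: 511 = 7·73.
f is primitive ⇔ x has order 511 in GF(2)[x]/(f), i.e. x^(511/q) ≠ 1 for each prime q | 511.
x^(73) mod f = x^7 + x^6 + x^5 + x^3 + x^2 + x.
x^(7) mod f = x^7.
None equal 1, so x has full order 511; f is primitive.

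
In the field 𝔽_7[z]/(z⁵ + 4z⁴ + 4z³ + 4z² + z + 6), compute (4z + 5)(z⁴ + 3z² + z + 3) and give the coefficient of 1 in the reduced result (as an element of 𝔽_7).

Multiply in 𝔽_7[z]: (4z + 5)·(z⁴ + 3z² + z + 3) = 4z⁵ + 5z⁴ + 5z³ + 5z² + 3z + 1.
Reduce using z⁵ ≡ 3z⁴ + 3z³ + 3z² + 6z + 1 (mod z⁵ + 4z⁴ + 4z³ + 4z² + z + 6).
Reduced: 3z⁴ + 3z³ + 3z² + 6z + 5.

5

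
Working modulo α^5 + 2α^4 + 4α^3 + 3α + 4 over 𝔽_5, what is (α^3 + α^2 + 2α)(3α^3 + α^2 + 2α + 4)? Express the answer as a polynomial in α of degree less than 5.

α^4 + α^3 + 4α^2 + 2α + 3

Multiply in 𝔽_5[α]: (α^3 + α^2 + 2α)·(3α^3 + α^2 + 2α + 4) = 3α^6 + 4α^5 + 4α^4 + 3α^3 + 3α^2 + 3α.
Reduce using α^5 ≡ 3α^4 + α^3 + 2α + 1 (mod α^5 + 2α^4 + 4α^3 + 3α + 4).
Reduced: α^4 + α^3 + 4α^2 + 2α + 3.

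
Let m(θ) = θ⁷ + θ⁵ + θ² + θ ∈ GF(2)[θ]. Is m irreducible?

No

Check for roots in GF(2): m(0) = 0 → root; m(1) = 0 → root.
m(0) = 0, so (θ) divides m(θ); m is reducible.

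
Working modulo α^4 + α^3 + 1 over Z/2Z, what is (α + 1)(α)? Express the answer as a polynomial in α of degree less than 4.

Multiply in Z/2Z[α]: (α + 1)·(α) = α^2 + α.
Reduced: α^2 + α.

α^2 + α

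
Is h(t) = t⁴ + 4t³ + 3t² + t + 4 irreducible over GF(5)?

Check for roots in GF(5): h(0) = 4; h(1) = 3; h(2) = 1; h(3) = 3; h(4) = 3.
No roots, so no linear factors.
Degree-2 irreducible divisors: test the 10 monic irreducibles of degree 2 over GF(5).
None of them divide h (all give nonzero remainder).
No irreducible factor of degree ≤ 2 exists, so h is irreducible over GF(5).

Yes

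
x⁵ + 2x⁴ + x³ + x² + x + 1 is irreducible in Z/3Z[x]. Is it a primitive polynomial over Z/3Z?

Write f(x) = x⁵ + 2x⁴ + x³ + x² + x + 1.
|GF(3^5)^×| = 3^5 − 1 = 242. Prime factorization: 242 = 2·11^2.
f is primitive ⇔ x has order 242 in GF(3)[x]/(f), i.e. x^(242/q) ≠ 1 for each prime q | 242.
x^(121) mod f = 2.
x^(22) mod f = 2x⁴ + x³ + 2.
None equal 1, so x has full order 242; f is primitive.

Yes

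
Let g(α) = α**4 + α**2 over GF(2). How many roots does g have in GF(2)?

Evaluate at each of the 2 elements of GF(2):
g(0) = 0 → root; g(1) = 0 → root.
Roots: {0, 1}.

2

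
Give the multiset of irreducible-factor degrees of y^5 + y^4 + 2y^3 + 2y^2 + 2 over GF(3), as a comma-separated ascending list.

5

Write h(y) = y^5 + y^4 + 2y^3 + 2y^2 + 2.
Roots in GF(3): h(0) = 2; h(1) = 2; h(2) = 2.
Complete factorization: h(y) = (y^5 + y^4 + 2y^3 + 2y^2 + 2).
Factor degrees with multiplicity: 5 = 5.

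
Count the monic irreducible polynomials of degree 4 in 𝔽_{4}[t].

x^(4^4) − x is the product of all monic irreducibles of degree dividing 4; Möbius inversion gives N = (1/4) Σ μ(4/d)·4^d.
Divisors of 4: 1, 2, 4; μ(4/d) for each: 0, -1, 1.
Σ = − 4^2 + 4^4 = 240.
N = 240/4 = 60.

60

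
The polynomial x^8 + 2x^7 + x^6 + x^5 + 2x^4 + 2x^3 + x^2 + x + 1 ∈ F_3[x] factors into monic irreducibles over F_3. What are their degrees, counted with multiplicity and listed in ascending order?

1, 1, 2, 2, 2

Write h(x) = x^8 + 2x^7 + x^6 + x^5 + 2x^4 + 2x^3 + x^2 + x + 1.
Roots in F_3: h(0) = 1; h(1) = 0 → root; h(2) = 0 → root.
Linear factors from roots: (x + 2), (x + 1).
Complete factorization: h(x) = (x + 1)·(x + 2)·(x^2 + x + 2)·(x^2 + 2x + 2)^2.
Factor degrees with multiplicity: 1 + 1 + 2 + 2 + 2 = 8.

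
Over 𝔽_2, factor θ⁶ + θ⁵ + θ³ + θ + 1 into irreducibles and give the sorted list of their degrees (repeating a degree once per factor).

Write h(θ) = θ⁶ + θ⁵ + θ³ + θ + 1.
Roots in 𝔽_2: h(0) = 1; h(1) = 1.
Complete factorization: h(θ) = (θ² + θ + 1)^3.
Factor degrees with multiplicity: 2 + 2 + 2 = 6.

2, 2, 2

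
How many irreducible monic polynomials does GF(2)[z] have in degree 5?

6

The number of monic irreducibles of degree 5 over GF(2) is (1/5)·Σ_{d∣5} μ(5/d) 2^d.
Divisors of 5: 1, 5; μ(5/d) for each: -1, 1.
Σ = − 2^1 + 2^5 = 30.
N = 30/5 = 6.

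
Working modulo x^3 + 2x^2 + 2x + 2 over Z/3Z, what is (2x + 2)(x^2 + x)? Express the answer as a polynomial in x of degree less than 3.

Multiply in Z/3Z[x]: (2x + 2)·(x^2 + x) = 2x^3 + x^2 + 2x.
Reduce using x^3 ≡ x^2 + x + 1 (mod x^3 + 2x^2 + 2x + 2).
Reduced: x + 2.

x + 2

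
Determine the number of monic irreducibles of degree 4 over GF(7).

588

The number of monic irreducibles of degree 4 over GF(7) is (1/4)·Σ_{d∣4} μ(4/d) 7^d.
Divisors of 4: 1, 2, 4; μ(4/d) for each: 0, -1, 1.
Σ = − 7^2 + 7^4 = 2352.
N = 2352/4 = 588.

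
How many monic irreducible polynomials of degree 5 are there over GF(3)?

Gauss's count: N_{3}(5) = (1/5) Σ_{d|5} μ(5/d)·3^d.
Divisors of 5: 1, 5; μ(5/d) for each: -1, 1.
Σ = − 3^1 + 3^5 = 240.
N = 240/5 = 48.

48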